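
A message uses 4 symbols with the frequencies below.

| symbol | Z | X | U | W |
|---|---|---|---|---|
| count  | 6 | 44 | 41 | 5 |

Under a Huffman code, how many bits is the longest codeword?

3

Merge the two lowest-weight nodes at each step:
combine W(5), Z(6) → 11
combine 11, U(41) → 52
combine X(44), 52 → 96
The rarest symbols sit at the bottom; the longest codeword is 3 bits.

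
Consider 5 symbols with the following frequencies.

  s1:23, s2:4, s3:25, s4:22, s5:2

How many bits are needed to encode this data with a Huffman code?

Merge the two smallest weights repeatedly:
merge s5(2) and s2(4): 6
merge 6 and s4(22): 28
merge s1(23) and s3(25): 48
merge 28 and 48: 76
Each symbol's bit-cost is frequency × depth; summing gives 158 bits (equivalently 6 + 28 + 48 + 76).

158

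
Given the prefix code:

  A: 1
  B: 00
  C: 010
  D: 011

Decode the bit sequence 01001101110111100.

CDDADAAB

Read left to right; each codeword is recognised as soon as it completes (prefix code):
  010→C | 011→D | 011→D | 1→A | 011→D | 1→A | 1→A | 00→B
Decoded message: CDDADAAB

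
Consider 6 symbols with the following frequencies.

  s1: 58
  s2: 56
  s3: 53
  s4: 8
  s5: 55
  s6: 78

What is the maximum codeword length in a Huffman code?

3

Merge the two lowest-weight nodes at each step:
combine s4(8), s3(53) → 61
combine s5(55), s2(56) → 111
combine s1(58), 61 → 119
combine s6(78), 111 → 189
combine 119, 189 → 308
The rarest symbols sit at the bottom; the longest codeword is 3 bits.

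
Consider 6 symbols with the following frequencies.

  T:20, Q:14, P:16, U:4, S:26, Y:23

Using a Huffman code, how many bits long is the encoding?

Merge the two smallest weights repeatedly:
combine U(4), Q(14) → 18
combine P(16), 18 → 34
combine T(20), Y(23) → 43
combine S(26), 34 → 60
combine 43, 60 → 103
Each symbol's bit-cost is frequency × depth; summing gives 258 bits (equivalently 18 + 34 + 43 + 60 + 103).

258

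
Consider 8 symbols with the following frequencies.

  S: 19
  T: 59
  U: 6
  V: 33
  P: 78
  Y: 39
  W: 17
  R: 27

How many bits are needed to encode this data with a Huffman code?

Merge the two smallest weights repeatedly:
U(6) + W(17) → 23
S(19) + 23 → 42
R(27) + V(33) → 60
Y(39) + 42 → 81
T(59) + 60 → 119
P(78) + 81 → 159
119 + 159 → 278
Total encoded bits = sum of merged weights = 23 + 42 + 60 + 81 + 119 + 159 + 278 = 762.

762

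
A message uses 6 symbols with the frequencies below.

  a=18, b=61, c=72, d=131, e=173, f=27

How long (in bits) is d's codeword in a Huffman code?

Build the tree from the bottom:
combine a(18), f(27) → 45
combine 45, b(61) → 106
combine c(72), 106 → 178
combine d(131), e(173) → 304
combine 178, 304 → 482
d sits 2 levels below the root, so its codeword is 2 bits.

2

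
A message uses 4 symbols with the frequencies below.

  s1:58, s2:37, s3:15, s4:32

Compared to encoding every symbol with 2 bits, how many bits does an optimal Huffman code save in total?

Fixed-length: 2 bits × 142 symbols = 284 bits.
Huffman merges:
merge s3(15) and s4(32): 47
merge s2(37) and 47: 84
merge s1(58) and 84: 142
Huffman total = 47 + 84 + 142 = 273 bits.
Saving = 284 − 273 = 11 bits.

11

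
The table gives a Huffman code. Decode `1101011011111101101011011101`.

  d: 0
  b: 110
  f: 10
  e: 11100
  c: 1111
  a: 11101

Read left to right; each codeword is recognised as soon as it completes (prefix code):
  110→b | 10→f | 110→b | 1111→c | 110→b | 110→b | 10→f | 110→b | 11101→a
Decoded message: bfbcbbfba

bfbcbbfba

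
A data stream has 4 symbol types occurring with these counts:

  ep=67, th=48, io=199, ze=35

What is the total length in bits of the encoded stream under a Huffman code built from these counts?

582

Merge the two smallest weights repeatedly:
merge ze(35) and th(48): 83
merge ep(67) and 83: 150
merge 150 and io(199): 349
The encoded length is the sum of every internal node's weight: 83 + 150 + 349 = 582 bits.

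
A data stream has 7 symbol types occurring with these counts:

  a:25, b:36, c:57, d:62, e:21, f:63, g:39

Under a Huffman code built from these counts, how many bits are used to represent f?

Build the tree from the bottom:
combine e(21), a(25) → 46
combine b(36), g(39) → 75
combine 46, c(57) → 103
combine d(62), f(63) → 125
combine 75, 103 → 178
combine 125, 178 → 303
f sits 2 levels below the root, so its codeword is 2 bits.

2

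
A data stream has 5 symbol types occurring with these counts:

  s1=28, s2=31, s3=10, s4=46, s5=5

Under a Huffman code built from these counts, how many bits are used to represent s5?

Huffman merges, smallest pair first:
s5(5) + s3(10) → 15
15 + s1(28) → 43
s2(31) + 43 → 74
s4(46) + 74 → 120
s5 sits 4 levels below the root, so its codeword is 4 bits.

4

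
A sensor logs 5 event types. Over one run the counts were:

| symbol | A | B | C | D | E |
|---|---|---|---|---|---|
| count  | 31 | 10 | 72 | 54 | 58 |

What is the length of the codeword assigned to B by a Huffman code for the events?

Build the tree from the bottom:
combine B(10), A(31) → 41
combine 41, D(54) → 95
combine E(58), C(72) → 130
combine 95, 130 → 225
The subtree containing B is merged 3 times, so code length = 3.

3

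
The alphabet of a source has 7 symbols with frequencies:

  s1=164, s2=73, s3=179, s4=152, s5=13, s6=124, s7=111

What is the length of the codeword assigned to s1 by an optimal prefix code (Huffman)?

Huffman merges, smallest pair first:
merge s5(13) and s2(73): 86
merge 86 and s7(111): 197
merge s6(124) and s4(152): 276
merge s1(164) and s3(179): 343
merge 197 and 276: 473
merge 343 and 473: 816
The subtree containing s1 is merged 2 times, so code length = 2.

2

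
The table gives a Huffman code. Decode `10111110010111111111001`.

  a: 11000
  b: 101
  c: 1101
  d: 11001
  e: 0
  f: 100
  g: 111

bgfbggd

Read left to right; each codeword is recognised as soon as it completes (prefix code):
  101→b | 111→g | 100→f | 101→b | 111→g | 111→g | 11001→d
Decoded message: bgfbggd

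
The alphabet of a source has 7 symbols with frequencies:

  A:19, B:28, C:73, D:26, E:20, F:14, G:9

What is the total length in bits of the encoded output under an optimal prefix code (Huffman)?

483

Merge the two smallest weights repeatedly:
combine G(9), F(14) → 23
combine A(19), E(20) → 39
combine 23, D(26) → 49
combine B(28), 39 → 67
combine 49, 67 → 116
combine C(73), 116 → 189
The encoded length is the sum of every internal node's weight: 23 + 39 + 49 + 67 + 116 + 189 = 483 bits.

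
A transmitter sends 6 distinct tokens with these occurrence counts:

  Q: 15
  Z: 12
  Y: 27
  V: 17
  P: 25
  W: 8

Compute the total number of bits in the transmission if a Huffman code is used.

Merge the two smallest weights repeatedly:
merge W(8) and Z(12): 20
merge Q(15) and V(17): 32
merge 20 and P(25): 45
merge Y(27) and 32: 59
merge 45 and 59: 104
The encoded length is the sum of every internal node's weight: 20 + 32 + 45 + 59 + 104 = 260 bits.

260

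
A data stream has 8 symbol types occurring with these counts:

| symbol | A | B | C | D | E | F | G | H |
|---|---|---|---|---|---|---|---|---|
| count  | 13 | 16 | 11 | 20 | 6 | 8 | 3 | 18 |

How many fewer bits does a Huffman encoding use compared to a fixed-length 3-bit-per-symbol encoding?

Fixed-length: 3 bits × 95 symbols = 285 bits.
Huffman merges:
combine G(3), E(6) → 9
combine F(8), 9 → 17
combine C(11), A(13) → 24
combine B(16), 17 → 33
combine H(18), D(20) → 38
combine 24, 33 → 57
combine 38, 57 → 95
Huffman total = 9 + 17 + 24 + 33 + 38 + 57 + 95 = 273 bits.
Saving = 285 − 273 = 12 bits.

12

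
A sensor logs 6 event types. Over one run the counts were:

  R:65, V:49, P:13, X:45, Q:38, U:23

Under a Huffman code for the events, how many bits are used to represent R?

2

Build the tree from the bottom:
merge P(13) and U(23): 36
merge 36 and Q(38): 74
merge X(45) and V(49): 94
merge R(65) and 74: 139
merge 94 and 139: 233
R sits 2 levels below the root, so its codeword is 2 bits.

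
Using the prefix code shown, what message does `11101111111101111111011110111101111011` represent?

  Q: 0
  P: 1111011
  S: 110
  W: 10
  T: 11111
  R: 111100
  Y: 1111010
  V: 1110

VTVTSPSP

Read left to right; each codeword is recognised as soon as it completes (prefix code):
  1110→V | 11111→T | 1110→V | 11111→T | 110→S | 1111011→P | 110→S | 1111011→P
Decoded message: VTVTSPSP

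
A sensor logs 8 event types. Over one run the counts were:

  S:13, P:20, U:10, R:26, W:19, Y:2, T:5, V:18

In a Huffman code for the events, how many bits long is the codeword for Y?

5

Repeatedly merge the two smallest:
Y(2) + T(5) → 7
7 + U(10) → 17
S(13) + 17 → 30
V(18) + W(19) → 37
P(20) + R(26) → 46
30 + 37 → 67
46 + 67 → 113
Y's leaf is at depth 5, giving a 5-bit codeword.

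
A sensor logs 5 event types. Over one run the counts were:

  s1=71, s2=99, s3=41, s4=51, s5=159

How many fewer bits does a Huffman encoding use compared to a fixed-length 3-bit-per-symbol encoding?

Fixed-length: 3 bits × 421 symbols = 1263 bits.
Huffman merges:
s3(41) + s4(51) → 92
s1(71) + 92 → 163
s2(99) + s5(159) → 258
163 + 258 → 421
Huffman total = 92 + 163 + 258 + 421 = 934 bits.
Saving = 1263 − 934 = 329 bits.

329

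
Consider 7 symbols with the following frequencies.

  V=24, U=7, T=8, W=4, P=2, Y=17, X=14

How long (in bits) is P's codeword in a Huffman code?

5

Build the tree from the bottom:
P(2) + W(4) → 6
6 + U(7) → 13
T(8) + 13 → 21
X(14) + Y(17) → 31
21 + V(24) → 45
31 + 45 → 76
P sits 5 levels below the root, so its codeword is 5 bits.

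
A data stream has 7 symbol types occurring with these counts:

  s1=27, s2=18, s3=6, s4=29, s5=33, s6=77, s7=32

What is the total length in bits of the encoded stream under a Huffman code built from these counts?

Greedily combine the two least-frequent nodes:
merge s3(6) and s2(18): 24
merge 24 and s1(27): 51
merge s4(29) and s7(32): 61
merge s5(33) and 51: 84
merge 61 and s6(77): 138
merge 84 and 138: 222
Total encoded bits = sum of merged weights = 24 + 51 + 61 + 84 + 138 + 222 = 580.

580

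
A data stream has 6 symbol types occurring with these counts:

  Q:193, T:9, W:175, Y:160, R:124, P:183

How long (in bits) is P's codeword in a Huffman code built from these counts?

2

Repeatedly merge the two smallest:
merge T(9) and R(124): 133
merge 133 and Y(160): 293
merge W(175) and P(183): 358
merge Q(193) and 293: 486
merge 358 and 486: 844
The subtree containing P is merged 2 times, so code length = 2.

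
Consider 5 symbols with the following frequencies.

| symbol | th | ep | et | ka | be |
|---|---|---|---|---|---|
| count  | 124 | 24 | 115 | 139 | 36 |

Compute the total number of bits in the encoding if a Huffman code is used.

Merge the two smallest weights repeatedly:
merge ep(24) and be(36): 60
merge 60 and et(115): 175
merge th(124) and ka(139): 263
merge 175 and 263: 438
Each symbol's bit-cost is frequency × depth; summing gives 936 bits (equivalently 60 + 175 + 263 + 438).

936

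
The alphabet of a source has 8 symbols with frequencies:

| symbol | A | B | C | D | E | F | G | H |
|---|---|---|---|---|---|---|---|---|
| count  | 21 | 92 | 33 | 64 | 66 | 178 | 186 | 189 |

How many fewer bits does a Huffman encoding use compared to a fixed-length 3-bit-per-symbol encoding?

223

Fixed-length: 3 bits × 829 symbols = 2487 bits.
Huffman merges:
A(21) + C(33) → 54
54 + D(64) → 118
E(66) + B(92) → 158
118 + 158 → 276
F(178) + G(186) → 364
H(189) + 276 → 465
364 + 465 → 829
Huffman total = 54 + 118 + 158 + 276 + 364 + 465 + 829 = 2264 bits.
Saving = 2487 − 2264 = 223 bits.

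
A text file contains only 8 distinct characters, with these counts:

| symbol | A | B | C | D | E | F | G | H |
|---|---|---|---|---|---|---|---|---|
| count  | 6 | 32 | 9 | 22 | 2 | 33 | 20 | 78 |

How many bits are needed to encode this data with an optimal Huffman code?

Build the Huffman tree bottom-up:
merge E(2) and A(6): 8
merge 8 and C(9): 17
merge 17 and G(20): 37
merge D(22) and B(32): 54
merge F(33) and 37: 70
merge 54 and 70: 124
merge H(78) and 124: 202
The encoded length is the sum of every internal node's weight: 8 + 17 + 37 + 54 + 70 + 124 + 202 = 512 bits.

512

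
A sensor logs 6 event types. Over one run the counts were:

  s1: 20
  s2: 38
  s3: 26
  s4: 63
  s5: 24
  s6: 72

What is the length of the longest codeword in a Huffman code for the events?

3

Merge the two lowest-weight nodes at each step:
merge s1(20) and s5(24): 44
merge s3(26) and s2(38): 64
merge 44 and s4(63): 107
merge 64 and s6(72): 136
merge 107 and 136: 243
The rarest symbols sit at the bottom; the longest codeword is 3 bits.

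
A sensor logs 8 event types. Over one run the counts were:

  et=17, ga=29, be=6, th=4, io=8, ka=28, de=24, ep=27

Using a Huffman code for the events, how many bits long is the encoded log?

400

Greedily combine the two least-frequent nodes:
th(4) + be(6) → 10
io(8) + 10 → 18
et(17) + 18 → 35
de(24) + ep(27) → 51
ka(28) + ga(29) → 57
35 + 51 → 86
57 + 86 → 143
Each symbol's bit-cost is frequency × depth; summing gives 400 bits (equivalently 10 + 18 + 35 + 51 + 57 + 86 + 143).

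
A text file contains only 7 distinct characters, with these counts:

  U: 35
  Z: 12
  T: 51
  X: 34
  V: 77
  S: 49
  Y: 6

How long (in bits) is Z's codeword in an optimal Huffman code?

Repeatedly merge the two smallest:
merge Y(6) and Z(12): 18
merge 18 and X(34): 52
merge U(35) and S(49): 84
merge T(51) and 52: 103
merge V(77) and 84: 161
merge 103 and 161: 264
Z sits 4 levels below the root, so its codeword is 4 bits.

4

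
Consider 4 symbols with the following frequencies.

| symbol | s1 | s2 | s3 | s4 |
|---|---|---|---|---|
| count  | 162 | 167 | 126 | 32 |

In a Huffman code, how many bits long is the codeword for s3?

3

Build the tree from the bottom:
s4(32) + s3(126) → 158
158 + s1(162) → 320
s2(167) + 320 → 487
s3 sits 3 levels below the root, so its codeword is 3 bits.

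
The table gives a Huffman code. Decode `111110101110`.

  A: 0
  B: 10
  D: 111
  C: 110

Read left to right; each codeword is recognised as soon as it completes (prefix code):
  111→D | 110→C | 10→B | 111→D | 0→A
Decoded message: DCBDA

DCBDA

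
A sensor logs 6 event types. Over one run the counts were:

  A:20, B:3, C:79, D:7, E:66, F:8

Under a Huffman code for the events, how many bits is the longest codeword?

Merge the two lowest-weight nodes at each step:
B(3) + D(7) → 10
F(8) + 10 → 18
18 + A(20) → 38
38 + E(66) → 104
C(79) + 104 → 183
Maximum depth reached is 5.

5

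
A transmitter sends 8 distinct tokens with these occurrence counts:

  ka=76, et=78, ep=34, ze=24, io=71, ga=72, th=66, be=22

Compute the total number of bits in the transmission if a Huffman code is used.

1297

Build the Huffman tree bottom-up:
merge be(22) and ze(24): 46
merge ep(34) and 46: 80
merge th(66) and io(71): 137
merge ga(72) and ka(76): 148
merge et(78) and 80: 158
merge 137 and 148: 285
merge 158 and 285: 443
Total encoded bits = sum of merged weights = 46 + 80 + 137 + 148 + 158 + 285 + 443 = 1297.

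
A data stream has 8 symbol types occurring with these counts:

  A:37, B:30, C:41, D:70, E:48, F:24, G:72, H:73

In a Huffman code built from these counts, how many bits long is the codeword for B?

Huffman merges, smallest pair first:
F(24) + B(30) → 54
A(37) + C(41) → 78
E(48) + 54 → 102
D(70) + G(72) → 142
H(73) + 78 → 151
102 + 142 → 244
151 + 244 → 395
The subtree containing B is merged 4 times, so code length = 4.

4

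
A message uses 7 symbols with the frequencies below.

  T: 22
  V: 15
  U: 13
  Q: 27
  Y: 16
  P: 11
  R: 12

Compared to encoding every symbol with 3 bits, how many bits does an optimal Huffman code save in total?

27

Fixed-length: 3 bits × 116 symbols = 348 bits.
Huffman merges:
combine P(11), R(12) → 23
combine U(13), V(15) → 28
combine Y(16), T(22) → 38
combine 23, Q(27) → 50
combine 28, 38 → 66
combine 50, 66 → 116
Huffman total = 23 + 28 + 38 + 50 + 66 + 116 = 321 bits.
Saving = 348 − 321 = 27 bits.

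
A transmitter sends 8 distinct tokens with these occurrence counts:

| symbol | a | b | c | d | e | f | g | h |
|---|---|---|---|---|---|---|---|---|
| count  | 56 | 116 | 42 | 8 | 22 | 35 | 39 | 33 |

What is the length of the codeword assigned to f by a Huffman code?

Huffman merges, smallest pair first:
merge d(8) and e(22): 30
merge 30 and h(33): 63
merge f(35) and g(39): 74
merge c(42) and a(56): 98
merge 63 and 74: 137
merge 98 and b(116): 214
merge 137 and 214: 351
f's leaf is at depth 3, giving a 3-bit codeword.

3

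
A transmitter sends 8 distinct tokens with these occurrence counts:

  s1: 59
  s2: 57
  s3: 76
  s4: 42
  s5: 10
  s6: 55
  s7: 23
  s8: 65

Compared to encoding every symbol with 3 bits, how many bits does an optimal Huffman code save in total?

43

Fixed-length: 3 bits × 387 symbols = 1161 bits.
Huffman merges:
merge s5(10) and s7(23): 33
merge 33 and s4(42): 75
merge s6(55) and s2(57): 112
merge s1(59) and s8(65): 124
merge 75 and s3(76): 151
merge 112 and 124: 236
merge 151 and 236: 387
Huffman total = 33 + 75 + 112 + 124 + 151 + 236 + 387 = 1118 bits.
Saving = 1161 − 1118 = 43 bits.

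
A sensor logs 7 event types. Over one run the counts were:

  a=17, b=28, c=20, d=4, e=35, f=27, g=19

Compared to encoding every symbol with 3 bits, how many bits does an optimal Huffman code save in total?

42

Fixed-length: 3 bits × 150 symbols = 450 bits.
Huffman merges:
merge d(4) and a(17): 21
merge g(19) and c(20): 39
merge 21 and f(27): 48
merge b(28) and e(35): 63
merge 39 and 48: 87
merge 63 and 87: 150
Huffman total = 21 + 39 + 48 + 63 + 87 + 150 = 408 bits.
Saving = 450 − 408 = 42 bits.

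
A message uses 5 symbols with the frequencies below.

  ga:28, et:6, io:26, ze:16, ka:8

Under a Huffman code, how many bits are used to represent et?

Build the tree from the bottom:
merge et(6) and ka(8): 14
merge 14 and ze(16): 30
merge io(26) and ga(28): 54
merge 30 and 54: 84
The subtree containing et is merged 3 times, so code length = 3.

3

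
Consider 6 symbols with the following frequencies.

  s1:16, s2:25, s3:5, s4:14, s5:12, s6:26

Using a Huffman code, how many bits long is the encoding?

243

Merge the two smallest weights repeatedly:
merge s3(5) and s5(12): 17
merge s4(14) and s1(16): 30
merge 17 and s2(25): 42
merge s6(26) and 30: 56
merge 42 and 56: 98
Each symbol's bit-cost is frequency × depth; summing gives 243 bits (equivalently 17 + 30 + 42 + 56 + 98).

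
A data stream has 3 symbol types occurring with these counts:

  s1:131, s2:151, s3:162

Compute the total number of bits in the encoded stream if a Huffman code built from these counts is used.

Greedily combine the two least-frequent nodes:
s1(131) + s2(151) → 282
s3(162) + 282 → 444
Total encoded bits = sum of merged weights = 282 + 444 = 726.

726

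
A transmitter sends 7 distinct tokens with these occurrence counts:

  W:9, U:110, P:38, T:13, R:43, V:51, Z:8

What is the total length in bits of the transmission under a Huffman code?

Greedily combine the two least-frequent nodes:
Z(8) + W(9) → 17
T(13) + 17 → 30
30 + P(38) → 68
R(43) + V(51) → 94
68 + 94 → 162
U(110) + 162 → 272
The encoded length is the sum of every internal node's weight: 17 + 30 + 68 + 94 + 162 + 272 = 643 bits.

643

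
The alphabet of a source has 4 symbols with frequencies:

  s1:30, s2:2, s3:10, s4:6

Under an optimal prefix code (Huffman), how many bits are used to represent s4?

Repeatedly merge the two smallest:
merge s2(2) and s4(6): 8
merge 8 and s3(10): 18
merge 18 and s1(30): 48
The subtree containing s4 is merged 3 times, so code length = 3.

3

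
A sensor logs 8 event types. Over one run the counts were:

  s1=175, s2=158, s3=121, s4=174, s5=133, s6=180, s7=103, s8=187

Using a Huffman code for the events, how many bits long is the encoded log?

3693

Build the Huffman tree bottom-up:
s7(103) + s3(121) → 224
s5(133) + s2(158) → 291
s4(174) + s1(175) → 349
s6(180) + s8(187) → 367
224 + 291 → 515
349 + 367 → 716
515 + 716 → 1231
The encoded length is the sum of every internal node's weight: 224 + 291 + 349 + 367 + 515 + 716 + 1231 = 3693 bits.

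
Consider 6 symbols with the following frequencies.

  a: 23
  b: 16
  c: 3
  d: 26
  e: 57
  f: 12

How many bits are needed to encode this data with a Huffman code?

312

Build the Huffman tree bottom-up:
c(3) + f(12) → 15
15 + b(16) → 31
a(23) + d(26) → 49
31 + 49 → 80
e(57) + 80 → 137
Each symbol's bit-cost is frequency × depth; summing gives 312 bits (equivalently 15 + 31 + 49 + 80 + 137).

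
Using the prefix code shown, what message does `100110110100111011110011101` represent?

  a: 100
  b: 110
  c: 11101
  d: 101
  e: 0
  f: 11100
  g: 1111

Read left to right; each codeword is recognised as soon as it completes (prefix code):
  100→a | 110→b | 110→b | 100→a | 11101→c | 11100→f | 11101→c
Decoded message: abbacfc

abbacfc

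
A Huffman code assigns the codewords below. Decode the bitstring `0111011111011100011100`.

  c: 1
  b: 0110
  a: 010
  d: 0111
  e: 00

Read left to right; each codeword is recognised as soon as it completes (prefix code):
  0111→d | 0111→d | 1→c | 1→c | 0111→d | 00→e | 0111→d | 00→e
Decoded message: ddccdede

ddccdede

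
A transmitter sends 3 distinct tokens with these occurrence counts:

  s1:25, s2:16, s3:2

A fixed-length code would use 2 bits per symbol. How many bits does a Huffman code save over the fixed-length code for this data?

Fixed-length: 2 bits × 43 symbols = 86 bits.
Huffman merges:
s3(2) + s2(16) → 18
18 + s1(25) → 43
Huffman total = 18 + 43 = 61 bits.
Saving = 86 − 61 = 25 bits.

25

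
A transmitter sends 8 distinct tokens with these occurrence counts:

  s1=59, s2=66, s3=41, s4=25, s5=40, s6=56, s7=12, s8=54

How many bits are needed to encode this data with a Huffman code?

Greedily combine the two least-frequent nodes:
s7(12) + s4(25) → 37
37 + s5(40) → 77
s3(41) + s8(54) → 95
s6(56) + s1(59) → 115
s2(66) + 77 → 143
95 + 115 → 210
143 + 210 → 353
Each symbol's bit-cost is frequency × depth; summing gives 1030 bits (equivalently 37 + 77 + 95 + 115 + 143 + 210 + 353).

1030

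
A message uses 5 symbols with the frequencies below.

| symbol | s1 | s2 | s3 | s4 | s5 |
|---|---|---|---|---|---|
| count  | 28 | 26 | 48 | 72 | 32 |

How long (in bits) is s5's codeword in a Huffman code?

2

Repeatedly merge the two smallest:
combine s2(26), s1(28) → 54
combine s5(32), s3(48) → 80
combine 54, s4(72) → 126
combine 80, 126 → 206
The subtree containing s5 is merged 2 times, so code length = 2.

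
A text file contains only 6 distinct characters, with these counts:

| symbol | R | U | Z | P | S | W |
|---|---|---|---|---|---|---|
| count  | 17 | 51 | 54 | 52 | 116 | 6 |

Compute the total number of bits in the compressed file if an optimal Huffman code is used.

679

Build the Huffman tree bottom-up:
merge W(6) and R(17): 23
merge 23 and U(51): 74
merge P(52) and Z(54): 106
merge 74 and 106: 180
merge S(116) and 180: 296
The encoded length is the sum of every internal node's weight: 23 + 74 + 106 + 180 + 296 = 679 bits.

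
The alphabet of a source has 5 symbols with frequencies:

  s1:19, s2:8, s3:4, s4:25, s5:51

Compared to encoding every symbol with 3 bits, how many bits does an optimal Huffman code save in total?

Fixed-length: 3 bits × 107 symbols = 321 bits.
Huffman merges:
combine s3(4), s2(8) → 12
combine 12, s1(19) → 31
combine s4(25), 31 → 56
combine s5(51), 56 → 107
Huffman total = 12 + 31 + 56 + 107 = 206 bits.
Saving = 321 − 206 = 115 bits.

115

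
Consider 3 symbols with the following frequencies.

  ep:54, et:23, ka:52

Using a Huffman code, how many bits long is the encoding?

Greedily combine the two least-frequent nodes:
combine et(23), ka(52) → 75
combine ep(54), 75 → 129
Total encoded bits = sum of merged weights = 75 + 129 = 204.

204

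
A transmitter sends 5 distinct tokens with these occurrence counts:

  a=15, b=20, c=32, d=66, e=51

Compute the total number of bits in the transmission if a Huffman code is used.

403

Greedily combine the two least-frequent nodes:
combine a(15), b(20) → 35
combine c(32), 35 → 67
combine e(51), d(66) → 117
combine 67, 117 → 184
The encoded length is the sum of every internal node's weight: 35 + 67 + 117 + 184 = 403 bits.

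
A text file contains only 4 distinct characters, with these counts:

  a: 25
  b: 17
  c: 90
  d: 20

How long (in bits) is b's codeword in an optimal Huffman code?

3

Repeatedly merge the two smallest:
b(17) + d(20) → 37
a(25) + 37 → 62
62 + c(90) → 152
b's leaf is at depth 3, giving a 3-bit codeword.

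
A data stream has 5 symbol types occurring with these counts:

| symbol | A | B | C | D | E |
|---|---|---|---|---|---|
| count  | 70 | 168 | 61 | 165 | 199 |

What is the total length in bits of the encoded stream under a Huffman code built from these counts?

1457

Greedily combine the two least-frequent nodes:
C(61) + A(70) → 131
131 + D(165) → 296
B(168) + E(199) → 367
296 + 367 → 663
Total encoded bits = sum of merged weights = 131 + 296 + 367 + 663 = 1457.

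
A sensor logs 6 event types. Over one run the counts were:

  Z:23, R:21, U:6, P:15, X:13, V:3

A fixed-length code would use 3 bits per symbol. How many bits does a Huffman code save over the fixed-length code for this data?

Fixed-length: 3 bits × 81 symbols = 243 bits.
Huffman merges:
V(3) + U(6) → 9
9 + X(13) → 22
P(15) + R(21) → 36
22 + Z(23) → 45
36 + 45 → 81
Huffman total = 9 + 22 + 36 + 45 + 81 = 193 bits.
Saving = 243 − 193 = 50 bits.

50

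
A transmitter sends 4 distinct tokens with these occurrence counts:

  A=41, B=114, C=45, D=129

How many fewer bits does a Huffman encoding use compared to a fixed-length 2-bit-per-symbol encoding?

43

Fixed-length: 2 bits × 329 symbols = 658 bits.
Huffman merges:
combine A(41), C(45) → 86
combine 86, B(114) → 200
combine D(129), 200 → 329
Huffman total = 86 + 200 + 329 = 615 bits.
Saving = 658 − 615 = 43 bits.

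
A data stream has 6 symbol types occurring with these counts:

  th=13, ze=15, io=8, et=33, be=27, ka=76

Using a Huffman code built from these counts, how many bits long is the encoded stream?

Greedily combine the two least-frequent nodes:
io(8) + th(13) → 21
ze(15) + 21 → 36
be(27) + et(33) → 60
36 + 60 → 96
ka(76) + 96 → 172
Total encoded bits = sum of merged weights = 21 + 36 + 60 + 96 + 172 = 385.

385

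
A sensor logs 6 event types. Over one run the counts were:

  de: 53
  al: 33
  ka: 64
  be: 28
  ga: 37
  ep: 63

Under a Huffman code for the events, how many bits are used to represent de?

Huffman merges, smallest pair first:
merge be(28) and al(33): 61
merge ga(37) and de(53): 90
merge 61 and ep(63): 124
merge ka(64) and 90: 154
merge 124 and 154: 278
de sits 3 levels below the root, so its codeword is 3 bits.

3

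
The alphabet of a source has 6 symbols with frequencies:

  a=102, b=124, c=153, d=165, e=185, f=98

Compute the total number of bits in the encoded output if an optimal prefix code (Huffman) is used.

2131

Build the Huffman tree bottom-up:
merge f(98) and a(102): 200
merge b(124) and c(153): 277
merge d(165) and e(185): 350
merge 200 and 277: 477
merge 350 and 477: 827
Total encoded bits = sum of merged weights = 200 + 277 + 350 + 477 + 827 = 2131.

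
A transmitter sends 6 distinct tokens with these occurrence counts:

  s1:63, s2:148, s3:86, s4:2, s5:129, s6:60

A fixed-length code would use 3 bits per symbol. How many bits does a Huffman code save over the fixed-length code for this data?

301

Fixed-length: 3 bits × 488 symbols = 1464 bits.
Huffman merges:
merge s4(2) and s6(60): 62
merge 62 and s1(63): 125
merge s3(86) and 125: 211
merge s5(129) and s2(148): 277
merge 211 and 277: 488
Huffman total = 62 + 125 + 211 + 277 + 488 = 1163 bits.
Saving = 1464 − 1163 = 301 bits.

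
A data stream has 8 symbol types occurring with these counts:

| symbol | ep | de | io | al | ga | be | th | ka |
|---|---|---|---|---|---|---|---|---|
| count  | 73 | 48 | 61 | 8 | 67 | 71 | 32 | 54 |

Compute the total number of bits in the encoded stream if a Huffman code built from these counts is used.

Greedily combine the two least-frequent nodes:
merge al(8) and th(32): 40
merge 40 and de(48): 88
merge ka(54) and io(61): 115
merge ga(67) and be(71): 138
merge ep(73) and 88: 161
merge 115 and 138: 253
merge 161 and 253: 414
Each symbol's bit-cost is frequency × depth; summing gives 1209 bits (equivalently 40 + 88 + 115 + 138 + 161 + 253 + 414).

1209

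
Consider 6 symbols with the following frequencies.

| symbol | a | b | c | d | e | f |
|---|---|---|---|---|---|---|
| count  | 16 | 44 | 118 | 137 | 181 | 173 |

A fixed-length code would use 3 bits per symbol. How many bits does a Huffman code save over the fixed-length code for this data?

Fixed-length: 3 bits × 669 symbols = 2007 bits.
Huffman merges:
merge a(16) and b(44): 60
merge 60 and c(118): 178
merge d(137) and f(173): 310
merge 178 and e(181): 359
merge 310 and 359: 669
Huffman total = 60 + 178 + 310 + 359 + 669 = 1576 bits.
Saving = 2007 − 1576 = 431 bits.

431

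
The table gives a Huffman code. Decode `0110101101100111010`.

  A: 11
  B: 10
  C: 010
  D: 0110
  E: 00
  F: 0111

DBADFC

Read left to right; each codeword is recognised as soon as it completes (prefix code):
  0110→D | 10→B | 11→A | 0110→D | 0111→F | 010→C
Decoded message: DBADFC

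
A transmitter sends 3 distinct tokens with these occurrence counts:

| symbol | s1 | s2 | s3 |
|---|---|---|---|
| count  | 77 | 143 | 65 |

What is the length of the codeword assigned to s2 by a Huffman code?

Repeatedly merge the two smallest:
combine s3(65), s1(77) → 142
combine 142, s2(143) → 285
s2 is merged only at the final step, so code length = 1.

1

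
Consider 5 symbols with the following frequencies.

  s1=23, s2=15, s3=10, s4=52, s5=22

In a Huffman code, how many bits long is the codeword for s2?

Repeatedly merge the two smallest:
s3(10) + s2(15) → 25
s5(22) + s1(23) → 45
25 + 45 → 70
s4(52) + 70 → 122
s2's leaf is at depth 3, giving a 3-bit codeword.

3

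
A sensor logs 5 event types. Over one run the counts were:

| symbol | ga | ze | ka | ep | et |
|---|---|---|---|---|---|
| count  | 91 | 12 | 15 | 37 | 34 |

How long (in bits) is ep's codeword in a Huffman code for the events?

2

Build the tree from the bottom:
combine ze(12), ka(15) → 27
combine 27, et(34) → 61
combine ep(37), 61 → 98
combine ga(91), 98 → 189
The subtree containing ep is merged 2 times, so code length = 2.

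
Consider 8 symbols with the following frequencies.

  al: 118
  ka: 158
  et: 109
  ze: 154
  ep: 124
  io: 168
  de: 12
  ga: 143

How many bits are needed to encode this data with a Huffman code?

Build the Huffman tree bottom-up:
de(12) + et(109) → 121
al(118) + 121 → 239
ep(124) + ga(143) → 267
ze(154) + ka(158) → 312
io(168) + 239 → 407
267 + 312 → 579
407 + 579 → 986
The encoded length is the sum of every internal node's weight: 121 + 239 + 267 + 312 + 407 + 579 + 986 = 2911 bits.

2911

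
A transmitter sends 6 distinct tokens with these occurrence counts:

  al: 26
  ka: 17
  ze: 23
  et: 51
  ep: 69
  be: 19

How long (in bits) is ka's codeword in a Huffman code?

Huffman merges, smallest pair first:
combine ka(17), be(19) → 36
combine ze(23), al(26) → 49
combine 36, 49 → 85
combine et(51), ep(69) → 120
combine 85, 120 → 205
ka sits 3 levels below the root, so its codeword is 3 bits.

3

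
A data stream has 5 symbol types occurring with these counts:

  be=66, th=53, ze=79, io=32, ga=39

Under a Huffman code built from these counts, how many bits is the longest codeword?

Merge the two lowest-weight nodes at each step:
combine io(32), ga(39) → 71
combine th(53), be(66) → 119
combine 71, ze(79) → 150
combine 119, 150 → 269
Maximum depth reached is 3.

3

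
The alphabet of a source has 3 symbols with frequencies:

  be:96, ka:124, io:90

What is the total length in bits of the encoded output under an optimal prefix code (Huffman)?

496

Merge the two smallest weights repeatedly:
io(90) + be(96) → 186
ka(124) + 186 → 310
Each symbol's bit-cost is frequency × depth; summing gives 496 bits (equivalently 186 + 310).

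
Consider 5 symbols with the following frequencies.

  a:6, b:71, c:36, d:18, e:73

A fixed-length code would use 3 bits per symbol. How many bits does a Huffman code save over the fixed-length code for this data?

Fixed-length: 3 bits × 204 symbols = 612 bits.
Huffman merges:
combine a(6), d(18) → 24
combine 24, c(36) → 60
combine 60, b(71) → 131
combine e(73), 131 → 204
Huffman total = 24 + 60 + 131 + 204 = 419 bits.
Saving = 612 − 419 = 193 bits.

193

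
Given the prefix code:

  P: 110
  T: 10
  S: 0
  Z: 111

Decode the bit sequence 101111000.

Read left to right; each codeword is recognised as soon as it completes (prefix code):
  10→T | 111→Z | 10→T | 0→S | 0→S
Decoded message: TZTSS

TZTSS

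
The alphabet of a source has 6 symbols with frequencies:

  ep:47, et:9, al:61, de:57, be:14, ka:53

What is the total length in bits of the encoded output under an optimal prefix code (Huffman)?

Build the Huffman tree bottom-up:
merge et(9) and be(14): 23
merge 23 and ep(47): 70
merge ka(53) and de(57): 110
merge al(61) and 70: 131
merge 110 and 131: 241
Each symbol's bit-cost is frequency × depth; summing gives 575 bits (equivalently 23 + 70 + 110 + 131 + 241).

575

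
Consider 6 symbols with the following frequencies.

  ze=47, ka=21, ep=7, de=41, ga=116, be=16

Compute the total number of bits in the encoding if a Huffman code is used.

Greedily combine the two least-frequent nodes:
ep(7) + be(16) → 23
ka(21) + 23 → 44
de(41) + 44 → 85
ze(47) + 85 → 132
ga(116) + 132 → 248
Each symbol's bit-cost is frequency × depth; summing gives 532 bits (equivalently 23 + 44 + 85 + 132 + 248).

532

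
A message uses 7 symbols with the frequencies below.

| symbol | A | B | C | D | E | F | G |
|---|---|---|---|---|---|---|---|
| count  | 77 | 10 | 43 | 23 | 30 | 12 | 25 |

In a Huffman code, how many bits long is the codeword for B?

Build the tree from the bottom:
merge B(10) and F(12): 22
merge 22 and D(23): 45
merge G(25) and E(30): 55
merge C(43) and 45: 88
merge 55 and A(77): 132
merge 88 and 132: 220
B's leaf is at depth 4, giving a 4-bit codeword.

4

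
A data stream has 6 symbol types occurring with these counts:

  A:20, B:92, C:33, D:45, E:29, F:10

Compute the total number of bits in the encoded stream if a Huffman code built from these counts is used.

533

Greedily combine the two least-frequent nodes:
merge F(10) and A(20): 30
merge E(29) and 30: 59
merge C(33) and D(45): 78
merge 59 and 78: 137
merge B(92) and 137: 229
Total encoded bits = sum of merged weights = 30 + 59 + 78 + 137 + 229 = 533.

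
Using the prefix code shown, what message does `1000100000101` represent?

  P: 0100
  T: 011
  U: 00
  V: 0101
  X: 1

Read left to right; each codeword is recognised as soon as it completes (prefix code):
  1→X | 00→U | 0100→P | 00→U | 0101→V
Decoded message: XUPUV

XUPUV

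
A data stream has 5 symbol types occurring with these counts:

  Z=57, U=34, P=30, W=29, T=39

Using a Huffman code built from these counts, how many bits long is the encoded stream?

437

Greedily combine the two least-frequent nodes:
merge W(29) and P(30): 59
merge U(34) and T(39): 73
merge Z(57) and 59: 116
merge 73 and 116: 189
The encoded length is the sum of every internal node's weight: 59 + 73 + 116 + 189 = 437 bits.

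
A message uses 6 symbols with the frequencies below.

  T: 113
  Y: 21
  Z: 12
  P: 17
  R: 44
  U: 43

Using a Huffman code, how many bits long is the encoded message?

553

Greedily combine the two least-frequent nodes:
Z(12) + P(17) → 29
Y(21) + 29 → 50
U(43) + R(44) → 87
50 + 87 → 137
T(113) + 137 → 250
Total encoded bits = sum of merged weights = 29 + 50 + 87 + 137 + 250 = 553.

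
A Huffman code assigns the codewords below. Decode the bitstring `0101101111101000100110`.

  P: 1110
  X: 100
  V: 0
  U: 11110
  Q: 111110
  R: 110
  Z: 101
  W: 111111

VZZUXVXR

Read left to right; each codeword is recognised as soon as it completes (prefix code):
  0→V | 101→Z | 101→Z | 11110→U | 100→X | 0→V | 100→X | 110→R
Decoded message: VZZUXVXR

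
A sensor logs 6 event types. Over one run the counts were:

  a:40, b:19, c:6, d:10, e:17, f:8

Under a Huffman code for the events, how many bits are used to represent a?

1

Build the tree from the bottom:
merge c(6) and f(8): 14
merge d(10) and 14: 24
merge e(17) and b(19): 36
merge 24 and 36: 60
merge a(40) and 60: 100
a is merged only at the final step, so code length = 1.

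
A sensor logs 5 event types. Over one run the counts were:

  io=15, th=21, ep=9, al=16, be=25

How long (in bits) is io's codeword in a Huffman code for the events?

Repeatedly merge the two smallest:
merge ep(9) and io(15): 24
merge al(16) and th(21): 37
merge 24 and be(25): 49
merge 37 and 49: 86
io's leaf is at depth 3, giving a 3-bit codeword.

3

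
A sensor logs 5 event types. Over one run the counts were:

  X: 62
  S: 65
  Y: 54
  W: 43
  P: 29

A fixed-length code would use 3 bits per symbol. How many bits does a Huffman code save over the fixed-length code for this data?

181

Fixed-length: 3 bits × 253 symbols = 759 bits.
Huffman merges:
combine P(29), W(43) → 72
combine Y(54), X(62) → 116
combine S(65), 72 → 137
combine 116, 137 → 253
Huffman total = 72 + 116 + 137 + 253 = 578 bits.
Saving = 759 − 578 = 181 bits.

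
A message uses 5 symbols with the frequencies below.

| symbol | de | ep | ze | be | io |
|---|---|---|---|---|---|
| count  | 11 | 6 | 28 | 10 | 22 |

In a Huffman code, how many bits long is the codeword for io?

2

Repeatedly merge the two smallest:
combine ep(6), be(10) → 16
combine de(11), 16 → 27
combine io(22), 27 → 49
combine ze(28), 49 → 77
io's leaf is at depth 2, giving a 2-bit codeword.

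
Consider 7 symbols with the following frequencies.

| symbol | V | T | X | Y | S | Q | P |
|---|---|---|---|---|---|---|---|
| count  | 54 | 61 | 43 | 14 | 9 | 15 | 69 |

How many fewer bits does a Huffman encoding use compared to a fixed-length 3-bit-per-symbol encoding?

Fixed-length: 3 bits × 265 symbols = 795 bits.
Huffman merges:
S(9) + Y(14) → 23
Q(15) + 23 → 38
38 + X(43) → 81
V(54) + T(61) → 115
P(69) + 81 → 150
115 + 150 → 265
Huffman total = 23 + 38 + 81 + 115 + 150 + 265 = 672 bits.
Saving = 795 − 672 = 123 bits.

123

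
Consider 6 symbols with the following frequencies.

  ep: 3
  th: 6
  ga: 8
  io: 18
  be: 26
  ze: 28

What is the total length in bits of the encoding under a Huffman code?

Merge the two smallest weights repeatedly:
combine ep(3), th(6) → 9
combine ga(8), 9 → 17
combine 17, io(18) → 35
combine be(26), ze(28) → 54
combine 35, 54 → 89
The encoded length is the sum of every internal node's weight: 9 + 17 + 35 + 54 + 89 = 204 bits.

204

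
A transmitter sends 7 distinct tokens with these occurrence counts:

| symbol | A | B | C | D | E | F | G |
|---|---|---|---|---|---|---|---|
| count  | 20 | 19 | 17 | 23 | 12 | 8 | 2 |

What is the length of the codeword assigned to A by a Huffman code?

2

Repeatedly merge the two smallest:
G(2) + F(8) → 10
10 + E(12) → 22
C(17) + B(19) → 36
A(20) + 22 → 42
D(23) + 36 → 59
42 + 59 → 101
The subtree containing A is merged 2 times, so code length = 2.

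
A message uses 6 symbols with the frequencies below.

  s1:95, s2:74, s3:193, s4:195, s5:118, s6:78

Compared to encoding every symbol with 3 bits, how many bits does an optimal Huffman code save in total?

Fixed-length: 3 bits × 753 symbols = 2259 bits.
Huffman merges:
combine s2(74), s6(78) → 152
combine s1(95), s5(118) → 213
combine 152, s3(193) → 345
combine s4(195), 213 → 408
combine 345, 408 → 753
Huffman total = 152 + 213 + 345 + 408 + 753 = 1871 bits.
Saving = 2259 − 1871 = 388 bits.

388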